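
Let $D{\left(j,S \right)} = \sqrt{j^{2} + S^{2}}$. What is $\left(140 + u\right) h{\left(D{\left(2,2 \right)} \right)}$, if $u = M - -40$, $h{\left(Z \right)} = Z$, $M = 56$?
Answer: $472 \sqrt{2} \approx 667.51$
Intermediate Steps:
$D{\left(j,S \right)} = \sqrt{S^{2} + j^{2}}$
$u = 96$ ($u = 56 - -40 = 56 + 40 = 96$)
$\left(140 + u\right) h{\left(D{\left(2,2 \right)} \right)} = \left(140 + 96\right) \sqrt{2^{2} + 2^{2}} = 236 \sqrt{4 + 4} = 236 \sqrt{8} = 236 \cdot 2 \sqrt{2} = 472 \sqrt{2}$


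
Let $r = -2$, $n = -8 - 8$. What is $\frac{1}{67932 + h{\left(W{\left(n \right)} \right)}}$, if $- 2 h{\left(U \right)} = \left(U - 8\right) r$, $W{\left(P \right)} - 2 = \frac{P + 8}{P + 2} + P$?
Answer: $\frac{7}{475374} \approx 1.4725 \cdot 10^{-5}$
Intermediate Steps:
$n = -16$ ($n = -8 - 8 = -16$)
$W{\left(P \right)} = 2 + P + \frac{8 + P}{2 + P}$ ($W{\left(P \right)} = 2 + \left(\frac{P + 8}{P + 2} + P\right) = 2 + \left(\frac{8 + P}{2 + P} + P\right) = 2 + \left(P + \frac{8 + P}{2 + P}\right) = 2 + P + \frac{8 + P}{2 + P}$)
$h{\left(U \right)} = -8 + U$ ($h{\left(U \right)} = - \frac{\left(U - 8\right) \left(-2\right)}{2} = - \frac{\left(-8 + U\right) \left(-2\right)}{2} = - \frac{16 - 2 U}{2} = -8 + U$)
$\frac{1}{67932 + h{\left(W{\left(n \right)} \right)}} = \frac{1}{67932 + \left(-8 + \frac{12 + \left(-16\right)^{2} + 5 \left(-16\right)}{2 - 16}\right)} = \frac{1}{67932 + \left(-8 + \frac{12 + 256 - 80}{-14}\right)} = \frac{1}{67932 - \frac{150}{7}} = \frac{1}{\frac{475374}{7}} = \frac{7}{475374}$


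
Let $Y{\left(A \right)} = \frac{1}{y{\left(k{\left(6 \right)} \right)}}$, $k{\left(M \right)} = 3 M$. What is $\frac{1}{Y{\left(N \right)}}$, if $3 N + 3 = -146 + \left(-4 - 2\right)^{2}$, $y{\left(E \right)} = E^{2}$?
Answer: $324$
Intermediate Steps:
$N = - \frac{113}{3}$ ($N = -1 + \frac{-146 + \left(-4 - 2\right)^{2}}{3} = -1 + \frac{-146 + \left(-6\right)^{2}}{3} = -1 + \frac{-146 + 36}{3} = -1 + \frac{1}{3} \left(-110\right) = -1 - \frac{110}{3} = - \frac{113}{3} \approx -37.667$)
$Y{\left(A \right)} = \frac{1}{324}$ ($Y{\left(A \right)} = \frac{1}{\left(3 \cdot 6\right)^{2}} = \frac{1}{18^{2}} = \frac{1}{324}$)
$\frac{1}{Y{\left(N \right)}} = \frac{1}{\frac{1}{324}} = 324$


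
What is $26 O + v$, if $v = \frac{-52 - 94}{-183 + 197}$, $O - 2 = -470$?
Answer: $- \frac{85249}{7} \approx -12178.0$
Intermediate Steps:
$O = -468$ ($O = 2 - 470 = -468$)
$v = - \frac{73}{7}$ ($v = - \frac{146}{14} = \left(-146\right) \frac{1}{14} = - \frac{73}{7} \approx -10.429$)
$26 O + v = 26 \left(-468\right) - \frac{73}{7} = -12168 - \frac{73}{7} = - \frac{85249}{7}$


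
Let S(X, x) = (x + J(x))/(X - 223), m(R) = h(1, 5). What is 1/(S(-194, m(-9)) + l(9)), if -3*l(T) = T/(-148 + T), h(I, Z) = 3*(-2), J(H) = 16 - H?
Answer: -417/7 ≈ -59.571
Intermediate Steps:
h(I, Z) = -6
m(R) = -6
S(X, x) = 16/(-223 + X) (S(X, x) = (x + (16 - x))/(X - 223) = 16/(-223 + X))
l(T) = -T/(3*(-148 + T))
1/(S(-194, m(-9)) + l(9)) = 1/(16/(-223 - 194) - 1*9/(-444 + 3*9)) = 1/(16/(-417) - 1*9/(-444 + 27)) = 1/(16*(-1/417) - 1*9/(-417)) = 1/(-16/417 - 1*9*(-1/417)) = 1/(-16/417 + 3/139) = 1/(-7/417) = -417/7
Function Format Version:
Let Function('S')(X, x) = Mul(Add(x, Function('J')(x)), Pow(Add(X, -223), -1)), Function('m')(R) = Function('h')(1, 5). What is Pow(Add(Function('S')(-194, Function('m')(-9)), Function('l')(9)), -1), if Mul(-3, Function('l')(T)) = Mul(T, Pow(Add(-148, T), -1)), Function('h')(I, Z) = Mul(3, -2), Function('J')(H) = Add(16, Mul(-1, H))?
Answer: Rational(-417, 7) ≈ -59.571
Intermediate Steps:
Function('h')(I, Z) = -6
Function('m')(R) = -6
Function('S')(X, x) = Mul(16, Pow(Add(-223, X), -1)) (Function('S')(X, x) = Mul(Add(x, Add(16, Mul(-1, x))), Pow(Add(X, -223), -1)) = Mul(16, Pow(Add(-223, X), -1)))
Function('l')(T) = Mul(Rational(-1, 3), T, Pow(Add(-148, T), -1)) (Function('l')(T) = Mul(Rational(-1, 3), Mul(T, Pow(Add(-148, T), -1))) = Mul(Rational(-1, 3), T, Pow(Add(-148, T), -1)))
Pow(Add(Function('S')(-194, Function('m')(-9)), Function('l')(9)), -1) = Pow(Add(Mul(16, Pow(Add(-223, -194), -1)), Mul(-1, 9, Pow(Add(-444, Mul(3, 9)), -1))), -1) = Pow(Add(Mul(16, Pow(-417, -1)), Mul(-1, 9, Pow(Add(-444, 27), -1))), -1) = Pow(Add(Mul(16, Rational(-1, 417)), Mul(-1, 9, Pow(-417, -1))), -1) = Pow(Add(Rational(-16, 417), Mul(-1, 9, Rational(-1, 417))), -1) = Pow(Add(Rational(-16, 417), Rational(3, 139)), -1) = Pow(Rational(-7, 417), -1) = Rational(-417, 7)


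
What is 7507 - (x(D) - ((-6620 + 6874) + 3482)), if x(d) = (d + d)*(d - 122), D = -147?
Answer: -67843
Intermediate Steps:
x(d) = 2*d*(-122 + d) (x(d) = (2*d)*(-122 + d) = 2*d*(-122 + d))
7507 - (x(D) - ((-6620 + 6874) + 3482)) = 7507 - (2*(-147)*(-122 - 147) - ((-6620 + 6874) + 3482)) = 7507 - (2*(-147)*(-269) - (254 + 3482)) = 7507 - (79086 - 1*3736) = 7507 - (79086 - 3736) = 7507 - 1*75350 = 7507 - 75350 = -67843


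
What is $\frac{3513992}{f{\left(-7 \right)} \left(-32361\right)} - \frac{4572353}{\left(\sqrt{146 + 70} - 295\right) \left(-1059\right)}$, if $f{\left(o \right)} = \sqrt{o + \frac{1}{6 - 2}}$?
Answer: $- \frac{1348844135}{91930731} - \frac{9144706 \sqrt{6}}{30643577} + \frac{7027984 i \sqrt{3}}{291249} \approx -15.403 + 41.795 i$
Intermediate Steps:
$f{\left(o \right)} = \sqrt{\frac{1}{4} + o}$ ($f{\left(o \right)} = \sqrt{o + \frac{1}{4}} = \sqrt{\frac{1}{4} + o}$)
$\frac{3513992}{f{\left(-7 \right)} \left(-32361\right)} - \frac{4572353}{\left(\sqrt{146 + 70} - 295\right) \left(-1059\right)} = \frac{3513992}{\frac{\sqrt{1 + 4 \left(-7\right)}}{2} \left(-32361\right)} - \frac{4572353}{\left(\sqrt{146 + 70} - 295\right) \left(-1059\right)} = \frac{3513992}{\frac{\sqrt{1 - 28}}{2} \left(-32361\right)} - \frac{4572353}{\left(\sqrt{216} - 295\right) \left(-1059\right)} = \frac{3513992}{\frac{\sqrt{-27}}{2} \left(-32361\right)} - \frac{4572353}{\left(6 \sqrt{6} - 295\right) \left(-1059\right)} = \frac{3513992}{\frac{3 i \sqrt{3}}{2} \left(-32361\right)} - \frac{4572353}{\left(-295 + 6 \sqrt{6}\right) \left(-1059\right)} = \frac{3513992}{\frac{3 i \sqrt{3}}{2} \left(-32361\right)} - \frac{4572353}{312405 - 6354 \sqrt{6}} = \frac{3513992}{\left(- \frac{97083}{2}\right) i \sqrt{3}} - \frac{4572353}{312405 - 6354 \sqrt{6}} = 3513992 \frac{2 i \sqrt{3}}{291249} - \frac{4572353}{312405 - 6354 \sqrt{6}} = \frac{7027984 i \sqrt{3}}{291249} - \frac{4572353}{312405 - 6354 \sqrt{6}} = - \frac{4572353}{312405 - 6354 \sqrt{6}} + \frac{7027984 i \sqrt{3}}{291249}$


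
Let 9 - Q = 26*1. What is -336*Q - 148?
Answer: 5564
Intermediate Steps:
Q = -17 (Q = 9 - 26 = -17)
-336*Q - 148 = -336*(-17) - 148 = 5712 - 148 = 5564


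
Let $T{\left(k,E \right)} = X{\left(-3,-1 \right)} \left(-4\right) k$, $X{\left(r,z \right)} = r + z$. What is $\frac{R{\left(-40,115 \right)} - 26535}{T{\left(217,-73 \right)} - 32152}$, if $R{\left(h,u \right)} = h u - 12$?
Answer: $\frac{31147}{28680} \approx 1.086$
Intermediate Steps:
$T{\left(k,E \right)} = 16 k$ ($T{\left(k,E \right)} = \left(-3 - 1\right) \left(-4\right) k = \left(-4\right) \left(-4\right) k = 16 k$)
$R{\left(h,u \right)} = -12 + h u$ ($R{\left(h,u \right)} = h u - 12 = -12 + h u$)
$\frac{R{\left(-40,115 \right)} - 26535}{T{\left(217,-73 \right)} - 32152} = \frac{\left(-12 - 4600\right) - 26535}{16 \cdot 217 - 32152} = \frac{\left(-12 - 4600\right) - 26535}{3472 - 32152} = \frac{-4612 - 26535}{-28680} = \left(-31147\right) \left(- \frac{1}{28680}\right) = \frac{31147}{28680}$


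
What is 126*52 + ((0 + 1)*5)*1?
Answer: 6557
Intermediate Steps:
126*52 + ((0 + 1)*5)*1 = 6552 + (1*5)*1 = 6552 + 5*1 = 6552 + 5 = 6557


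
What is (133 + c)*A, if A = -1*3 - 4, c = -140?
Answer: 49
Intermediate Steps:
A = -7 (A = -3 - 4 = -7)
(133 + c)*A = (133 - 140)*(-7) = -7*(-7) = 49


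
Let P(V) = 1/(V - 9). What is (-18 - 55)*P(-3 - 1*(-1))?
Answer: 73/11 ≈ 6.6364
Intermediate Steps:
P(V) = 1/(-9 + V)
(-18 - 55)*P(-3 - 1*(-1)) = (-18 - 55)/(-9 + (-3 - 1*(-1))) = -73/(-9 + (-3 + 1)) = -73/(-9 - 2) = -73/(-11) = -73*(-1/11) = 73/11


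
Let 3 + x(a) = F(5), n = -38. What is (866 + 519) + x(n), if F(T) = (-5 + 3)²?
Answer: 1386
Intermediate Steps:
F(T) = 4 (F(T) = (-2)² = 4)
x(a) = 1 (x(a) = -3 + 4 = 1)
(866 + 519) + x(n) = (866 + 519) + 1 = 1385 + 1 = 1386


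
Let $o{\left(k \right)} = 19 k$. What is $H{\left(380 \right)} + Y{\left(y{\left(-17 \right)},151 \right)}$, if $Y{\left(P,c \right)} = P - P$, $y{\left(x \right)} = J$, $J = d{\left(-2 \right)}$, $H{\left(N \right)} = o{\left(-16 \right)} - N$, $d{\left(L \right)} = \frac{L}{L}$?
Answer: $-684$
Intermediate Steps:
$d{\left(L \right)} = 1$
$H{\left(N \right)} = -304 - N$ ($H{\left(N \right)} = 19 \left(-16\right) - N = -304 - N$)
$J = 1$
$y{\left(x \right)} = 1$
$Y{\left(P,c \right)} = 0$
$H{\left(380 \right)} + Y{\left(y{\left(-17 \right)},151 \right)} = \left(-304 - 380\right) + 0 = -684 + 0 = -684$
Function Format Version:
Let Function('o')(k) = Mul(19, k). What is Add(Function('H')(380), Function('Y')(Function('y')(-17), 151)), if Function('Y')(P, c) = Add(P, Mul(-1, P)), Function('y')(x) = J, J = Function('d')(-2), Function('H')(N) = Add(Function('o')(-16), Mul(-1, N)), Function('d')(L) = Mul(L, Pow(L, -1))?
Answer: -684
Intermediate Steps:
Function('d')(L) = 1
Function('H')(N) = Add(-304, Mul(-1, N)) (Function('H')(N) = Add(Mul(19, -16), Mul(-1, N)) = Add(-304, Mul(-1, N)))
J = 1
Function('y')(x) = 1
Function('Y')(P, c) = 0
Add(Function('H')(380), Function('Y')(Function('y')(-17), 151)) = Add(Add(-304, Mul(-1, 380)), 0) = Add(Add(-304, -380), 0) = Add(-684, 0) = -684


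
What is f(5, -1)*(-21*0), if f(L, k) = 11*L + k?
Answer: 0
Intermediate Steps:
f(L, k) = k + 11*L
f(5, -1)*(-21*0) = (-1 + 11*5)*(-21*0) = (-1 + 55)*0 = 54*0 = 0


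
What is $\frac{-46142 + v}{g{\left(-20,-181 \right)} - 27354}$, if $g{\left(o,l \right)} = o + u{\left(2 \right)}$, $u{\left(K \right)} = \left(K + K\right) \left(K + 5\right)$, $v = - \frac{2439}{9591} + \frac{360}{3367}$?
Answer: $\frac{496687870909}{294360520454} \approx 1.6873$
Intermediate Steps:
$v = - \frac{1586451}{10764299}$ ($v = \left(-2439\right) \frac{1}{9591} + 360 \cdot \frac{1}{3367} = - \frac{813}{3197} + \frac{360}{3367} = - \frac{1586451}{10764299} \approx -0.14738$)
$u{\left(K \right)} = 2 K \left(5 + K\right)$
$g{\left(o,l \right)} = 28 + o$ ($g{\left(o,l \right)} = o + 2 \cdot 2 \left(5 + 2\right) = o + 2 \cdot 2 \cdot 7 = o + 28 = 28 + o$)
$\frac{-46142 + v}{g{\left(-20,-181 \right)} - 27354} = \frac{-46142 - \frac{1586451}{10764299}}{\left(28 - 20\right) - 27354} = - \frac{496687870909}{10764299 \left(8 - 27354\right)} = - \frac{496687870909}{10764299 \left(-27346\right)} = \left(- \frac{496687870909}{10764299}\right) \left(- \frac{1}{27346}\right) = \frac{496687870909}{294360520454}$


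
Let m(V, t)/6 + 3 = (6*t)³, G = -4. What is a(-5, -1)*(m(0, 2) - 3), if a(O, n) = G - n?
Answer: -31041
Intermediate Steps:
a(O, n) = -4 - n
m(V, t) = -18 + 1296*t³ (m(V, t) = -18 + 6*(6*t)³ = -18 + 6*(216*t³) = -18 + 1296*t³)
a(-5, -1)*(m(0, 2) - 3) = (-4 - 1*(-1))*((-18 + 1296*2³) - 3) = (-4 + 1)*((-18 + 1296*8) - 3) = -3*((-18 + 10368) - 3) = -3*(10350 - 3) = -3*10347 = -31041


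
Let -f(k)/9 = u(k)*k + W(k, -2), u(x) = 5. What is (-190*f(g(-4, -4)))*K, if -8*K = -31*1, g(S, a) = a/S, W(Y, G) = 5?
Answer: 132525/2 ≈ 66263.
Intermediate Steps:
K = 31/8 (K = -(-31)/8 = -1/8*(-31) = 31/8 ≈ 3.8750)
f(k) = -45 - 45*k (f(k) = -9*(5*k + 5) = -9*(5 + 5*k) = -45 - 45*k)
(-190*f(g(-4, -4)))*K = -190*(-45 - (-180)/(-4))*(31/8) = -190*(-45 - (-180)*(-1)/4)*(31/8) = -190*(-45 - 45*1)*(31/8) = -190*(-45 - 45)*(31/8) = -190*(-90)*(31/8) = 17100*(31/8) = 132525/2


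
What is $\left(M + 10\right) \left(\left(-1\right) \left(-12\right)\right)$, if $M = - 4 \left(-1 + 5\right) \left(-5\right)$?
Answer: $1080$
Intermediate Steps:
$M = 80$ ($M = \left(-4\right) 4 \left(-5\right) = \left(-16\right) \left(-5\right) = 80$)
$\left(M + 10\right) \left(\left(-1\right) \left(-12\right)\right) = \left(80 + 10\right) \left(\left(-1\right) \left(-12\right)\right) = 90 \cdot 12 = 1080$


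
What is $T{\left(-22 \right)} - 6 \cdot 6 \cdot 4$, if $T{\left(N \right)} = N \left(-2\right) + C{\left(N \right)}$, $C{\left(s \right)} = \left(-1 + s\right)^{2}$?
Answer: $429$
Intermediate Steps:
$T{\left(N \right)} = \left(-1 + N\right)^{2} - 2 N$ ($T{\left(N \right)} = N \left(-2\right) + \left(-1 + N\right)^{2} = - 2 N + \left(-1 + N\right)^{2} = \left(-1 + N\right)^{2} - 2 N$)
$T{\left(-22 \right)} - 6 \cdot 6 \cdot 4 = \left(\left(-1 - 22\right)^{2} - -44\right) - 6 \cdot 6 \cdot 4 = \left(\left(-23\right)^{2} + 44\right) - 36 \cdot 4 = \left(529 + 44\right) - 144 = 573 - 144 = 429$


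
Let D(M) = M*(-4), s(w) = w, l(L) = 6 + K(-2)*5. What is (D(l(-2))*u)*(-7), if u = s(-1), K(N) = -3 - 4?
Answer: 812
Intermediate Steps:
K(N) = -7
l(L) = -29 (l(L) = 6 - 7*5 = 6 - 35 = -29)
u = -1
D(M) = -4*M
(D(l(-2))*u)*(-7) = (-4*(-29)*(-1))*(-7) = (116*(-1))*(-7) = -116*(-7) = 812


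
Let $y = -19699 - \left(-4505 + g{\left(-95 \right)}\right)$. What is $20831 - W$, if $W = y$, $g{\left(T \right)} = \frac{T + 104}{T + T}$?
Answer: $\frac{6844741}{190} \approx 36025.0$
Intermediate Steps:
$g{\left(T \right)} = \frac{104 + T}{2 T}$
$y = - \frac{2886851}{190}$ ($y = -19699 + \left(4505 - \frac{104 - 95}{2 \left(-95\right)}\right) = -19699 + \left(4505 - \frac{1}{2} \left(- \frac{1}{95}\right) 9\right) = -19699 + \left(4505 - - \frac{9}{190}\right) = -19699 + \left(4505 + \frac{9}{190}\right) = -19699 + \frac{855959}{190} = - \frac{2886851}{190} \approx -15194.0$)
$W = - \frac{2886851}{190} \approx -15194.0$
$20831 - W = 20831 - - \frac{2886851}{190} = 20831 + \frac{2886851}{190} = \frac{6844741}{190}$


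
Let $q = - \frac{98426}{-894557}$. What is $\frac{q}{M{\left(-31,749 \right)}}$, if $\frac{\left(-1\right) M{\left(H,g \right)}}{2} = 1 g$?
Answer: $- \frac{49213}{670023193} \approx -7.345 \cdot 10^{-5}$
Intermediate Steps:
$M{\left(H,g \right)} = - 2 g$ ($M{\left(H,g \right)} = - 2 \cdot 1 g = - 2 g$)
$q = \frac{98426}{894557}$ ($q = \left(-98426\right) \left(- \frac{1}{894557}\right) = \frac{98426}{894557} \approx 0.11003$)
$\frac{q}{M{\left(-31,749 \right)}} = \frac{98426}{894557 \left(\left(-2\right) 749\right)} = \frac{98426}{894557 \left(-1498\right)} = \frac{98426}{894557} \left(- \frac{1}{1498}\right) = - \frac{49213}{670023193}$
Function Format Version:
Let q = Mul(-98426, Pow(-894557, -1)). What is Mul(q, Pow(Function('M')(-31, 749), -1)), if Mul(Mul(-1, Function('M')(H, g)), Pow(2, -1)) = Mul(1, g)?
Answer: Rational(-49213, 670023193) ≈ -7.3450e-5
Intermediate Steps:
Function('M')(H, g) = Mul(-2, g) (Function('M')(H, g) = Mul(-2, Mul(1, g)) = Mul(-2, g))
q = Rational(98426, 894557) (q = Mul(-98426, Rational(-1, 894557)) = Rational(98426, 894557) ≈ 0.11003)
Mul(q, Pow(Function('M')(-31, 749), -1)) = Mul(Rational(98426, 894557), Pow(Mul(-2, 749), -1)) = Mul(Rational(98426, 894557), Pow(-1498, -1)) = Mul(Rational(98426, 894557), Rational(-1, 1498)) = Rational(-49213, 670023193)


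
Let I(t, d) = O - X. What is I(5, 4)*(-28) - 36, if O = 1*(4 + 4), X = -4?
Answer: -372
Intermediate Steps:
O = 8 (O = 1*8 = 8)
I(t, d) = 12 (I(t, d) = 8 - 1*(-4) = 8 + 4 = 12)
I(5, 4)*(-28) - 36 = 12*(-28) - 36 = -336 - 36 = -372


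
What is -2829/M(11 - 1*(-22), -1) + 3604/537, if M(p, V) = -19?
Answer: 1587649/10203 ≈ 155.61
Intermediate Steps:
-2829/M(11 - 1*(-22), -1) + 3604/537 = -2829/(-19) + 3604/537 = -2829*(-1/19) + 3604*(1/537) = 2829/19 + 3604/537 = 1587649/10203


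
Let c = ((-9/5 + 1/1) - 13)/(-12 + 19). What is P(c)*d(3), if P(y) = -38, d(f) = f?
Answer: -114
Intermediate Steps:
c = -69/35 (c = ((-9*⅕ + 1*1) - 13)/7 = ((-9/5 + 1) - 13)*(⅐) = (-⅘ - 13)*(⅐) = -69/5*⅐ = -69/35 ≈ -1.9714)
P(c)*d(3) = -38*3 = -114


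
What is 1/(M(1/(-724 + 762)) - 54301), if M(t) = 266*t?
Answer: -1/54294 ≈ -1.8418e-5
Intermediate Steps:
1/(M(1/(-724 + 762)) - 54301) = 1/(266/(-724 + 762) - 54301) = 1/(266/38 - 54301) = 1/(266*(1/38) - 54301) = 1/(7 - 54301) = 1/(-54294) = -1/54294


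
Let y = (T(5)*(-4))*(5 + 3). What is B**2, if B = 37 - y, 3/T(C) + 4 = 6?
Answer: 7225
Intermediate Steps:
T(C) = 3/2 (T(C) = 3/(-4 + 6) = 3/2)
y = -48 (y = ((3/2)*(-4))*(5 + 3) = -6*8 = -48)
B = 85 (B = 37 - 1*(-48) = 37 + 48 = 85)
B**2 = 85**2 = 7225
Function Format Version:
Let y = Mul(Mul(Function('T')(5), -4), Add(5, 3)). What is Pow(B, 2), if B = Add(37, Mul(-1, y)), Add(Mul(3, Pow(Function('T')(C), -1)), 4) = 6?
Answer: 7225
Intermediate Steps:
Function('T')(C) = Rational(3, 2) (Function('T')(C) = Mul(3, Pow(Add(-4, 6), -1)) = Mul(3, Pow(2, -1)) = Mul(3, Rational(1, 2)) = Rational(3, 2))
y = -48 (y = Mul(Mul(Rational(3, 2), -4), Add(5, 3)) = Mul(-6, 8) = -48)
B = 85 (B = Add(37, Mul(-1, -48)) = Add(37, 48) = 85)
Pow(B, 2) = Pow(85, 2) = 7225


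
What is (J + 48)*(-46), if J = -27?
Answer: -966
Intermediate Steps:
(J + 48)*(-46) = (-27 + 48)*(-46) = 21*(-46) = -966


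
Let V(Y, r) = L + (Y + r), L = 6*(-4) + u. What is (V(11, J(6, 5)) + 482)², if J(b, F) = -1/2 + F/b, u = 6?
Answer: 2033476/9 ≈ 2.2594e+5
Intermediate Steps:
J(b, F) = -½ + F/b (J(b, F) = -1*½ + F/b = -½ + F/b)
L = -18 (L = 6*(-4) + 6 = -24 + 6 = -18)
V(Y, r) = -18 + Y + r (V(Y, r) = -18 + (Y + r) = -18 + Y + r)
(V(11, J(6, 5)) + 482)² = ((-18 + 11 + (5 - ½*6)/6) + 482)² = ((-18 + 11 + (5 - 3)/6) + 482)² = ((-18 + 11 + (⅙)*2) + 482)² = ((-18 + 11 + ⅓) + 482)² = (-20/3 + 482)² = (1426/3)² = 2033476/9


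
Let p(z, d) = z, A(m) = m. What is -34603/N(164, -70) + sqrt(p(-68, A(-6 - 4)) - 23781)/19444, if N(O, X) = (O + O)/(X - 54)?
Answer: 1072693/82 + I*sqrt(23849)/19444 ≈ 13082.0 + 0.0079424*I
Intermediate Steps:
N(O, X) = 2*O/(-54 + X) (N(O, X) = (2*O)/(-54 + X) = 2*O/(-54 + X))
-34603/N(164, -70) + sqrt(p(-68, A(-6 - 4)) - 23781)/19444 = -34603/(2*164/(-54 - 70)) + sqrt(-68 - 23781)/19444 = -34603/(2*164/(-124)) + sqrt(-23849)*(1/19444) = -34603/(2*164*(-1/124)) + (I*sqrt(23849))*(1/19444) = -34603/(-82/31) + I*sqrt(23849)/19444 = -34603*(-31/82) + I*sqrt(23849)/19444 = 1072693/82 + I*sqrt(23849)/19444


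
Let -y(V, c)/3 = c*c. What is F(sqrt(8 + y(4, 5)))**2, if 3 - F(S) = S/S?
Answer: 4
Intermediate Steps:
y(V, c) = -3*c**2 (y(V, c) = -3*c*c = -3*c**2)
F(S) = 2 (F(S) = 3 - S/S = 3 - 1*1 = 3 - 1 = 2)
F(sqrt(8 + y(4, 5)))**2 = 2**2 = 4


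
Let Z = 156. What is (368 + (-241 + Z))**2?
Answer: 80089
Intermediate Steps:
(368 + (-241 + Z))**2 = (368 + (-241 + 156))**2 = (368 - 85)**2 = 283**2 = 80089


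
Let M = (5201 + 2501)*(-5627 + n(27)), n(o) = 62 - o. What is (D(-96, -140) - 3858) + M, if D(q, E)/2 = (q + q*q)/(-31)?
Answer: -1335294942/31 ≈ -4.3074e+7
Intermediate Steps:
D(q, E) = -2*q/31 - 2*q²/31 (D(q, E) = 2*((q + q*q)/(-31)) = 2*((q + q²)*(-1/31)) = 2*(-q/31 - q²/31) = -2*q/31 - 2*q²/31)
M = -43069584 (M = (5201 + 2501)*(-5627 + (62 - 1*27)) = 7702*(-5627 + (62 - 27)) = 7702*(-5627 + 35) = 7702*(-5592) = -43069584)
(D(-96, -140) - 3858) + M = (-2/31*(-96)*(1 - 96) - 3858) - 43069584 = (-2/31*(-96)*(-95) - 3858) - 43069584 = (-18240/31 - 3858) - 43069584 = -137838/31 - 43069584 = -1335294942/31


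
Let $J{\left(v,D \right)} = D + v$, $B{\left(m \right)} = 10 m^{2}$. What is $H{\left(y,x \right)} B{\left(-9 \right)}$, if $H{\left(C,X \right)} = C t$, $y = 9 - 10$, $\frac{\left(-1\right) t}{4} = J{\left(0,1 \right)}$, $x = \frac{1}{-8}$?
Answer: $3240$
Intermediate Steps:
$x = - \frac{1}{8} \approx -0.125$
$t = -4$ ($t = - 4 \left(1 + 0\right) = \left(-4\right) 1 = -4$)
$y = -1$ ($y = 9 - 10 = -1$)
$H{\left(C,X \right)} = - 4 C$ ($H{\left(C,X \right)} = C \left(-4\right) = - 4 C$)
$H{\left(y,x \right)} B{\left(-9 \right)} = \left(-4\right) \left(-1\right) 10 \left(-9\right)^{2} = 4 \cdot 10 \cdot 81 = 4 \cdot 810 = 3240$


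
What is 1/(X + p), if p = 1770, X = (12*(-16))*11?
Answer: -1/342 ≈ -0.0029240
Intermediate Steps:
X = -2112 (X = -192*11 = -2112)
1/(X + p) = 1/(-2112 + 1770) = 1/(-342) = -1/342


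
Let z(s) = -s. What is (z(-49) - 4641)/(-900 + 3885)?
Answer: -4592/2985 ≈ -1.5384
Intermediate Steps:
(z(-49) - 4641)/(-900 + 3885) = (-1*(-49) - 4641)/(-900 + 3885) = (49 - 4641)/2985 = -4592*1/2985 = -4592/2985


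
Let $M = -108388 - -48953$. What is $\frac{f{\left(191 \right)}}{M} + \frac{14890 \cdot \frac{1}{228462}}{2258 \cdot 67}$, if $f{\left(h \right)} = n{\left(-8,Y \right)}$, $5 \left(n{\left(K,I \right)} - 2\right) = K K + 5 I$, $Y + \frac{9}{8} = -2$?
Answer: $- \frac{4026392302411}{20542579752154200} \approx -0.000196$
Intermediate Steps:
$Y = - \frac{25}{8}$ ($Y = - \frac{9}{8} - 2 = - \frac{25}{8} \approx -3.125$)
$n{\left(K,I \right)} = 2 + I + \frac{K^{2}}{5}$ ($n{\left(K,I \right)} = 2 + \frac{K K + 5 I}{5} = 2 + \frac{K^{2} + 5 I}{5} = 2 + \left(I + \frac{K^{2}}{5}\right) = 2 + I + \frac{K^{2}}{5}$)
$M = -59435$ ($M = -108388 + 48953 = -59435$)
$f{\left(h \right)} = \frac{467}{40}$ ($f{\left(h \right)} = 2 - \frac{25}{8} + \frac{\left(-8\right)^{2}}{5} = 2 - \frac{25}{8} + \frac{1}{5} \cdot 64 = 2 - \frac{25}{8} + \frac{64}{5} = \frac{467}{40}$)
$\frac{f{\left(191 \right)}}{M} + \frac{14890 \cdot \frac{1}{228462}}{2258 \cdot 67} = \frac{467}{40 \left(-59435\right)} + \frac{14890 \cdot \frac{1}{228462}}{2258 \cdot 67} = \frac{467}{40} \left(- \frac{1}{59435}\right) + \frac{14890 \cdot \frac{1}{228462}}{151286} = - \frac{467}{2377400} + \frac{7445}{114231} \cdot \frac{1}{151286} = - \frac{467}{2377400} + \frac{7445}{17281551066} = - \frac{4026392302411}{20542579752154200}$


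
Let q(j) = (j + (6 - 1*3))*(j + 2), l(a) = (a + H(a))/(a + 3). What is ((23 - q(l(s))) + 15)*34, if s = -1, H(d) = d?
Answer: 1224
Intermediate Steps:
l(a) = 2*a/(3 + a) (l(a) = (a + a)/(a + 3) = (2*a)/(3 + a) = 2*a/(3 + a))
q(j) = (2 + j)*(3 + j) (q(j) = (j + (6 - 3))*(2 + j) = (j + 3)*(2 + j) = (3 + j)*(2 + j) = (2 + j)*(3 + j))
((23 - q(l(s))) + 15)*34 = ((23 - (6 + (2*(-1)/(3 - 1))² + 5*(2*(-1)/(3 - 1)))) + 15)*34 = ((23 - (6 + (2*(-1)/2)² + 5*(2*(-1)/2))) + 15)*34 = ((23 - (6 + (2*(-1)*(½))² + 5*(2*(-1)*(½)))) + 15)*34 = ((23 - (6 + (-1)² + 5*(-1))) + 15)*34 = ((23 - (6 + 1 - 5)) + 15)*34 = ((23 - 1*2) + 15)*34 = ((23 - 2) + 15)*34 = (21 + 15)*34 = 36*34 = 1224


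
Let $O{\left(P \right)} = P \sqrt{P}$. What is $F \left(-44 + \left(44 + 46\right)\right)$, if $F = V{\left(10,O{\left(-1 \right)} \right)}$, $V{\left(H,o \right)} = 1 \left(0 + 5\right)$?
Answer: $230$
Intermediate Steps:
$O{\left(P \right)} = P^{\frac{3}{2}}$
$V{\left(H,o \right)} = 5$ ($V{\left(H,o \right)} = 1 \cdot 5 = 5$)
$F = 5$
$F \left(-44 + \left(44 + 46\right)\right) = 5 \left(-44 + \left(44 + 46\right)\right) = 5 \left(-44 + 90\right) = 5 \cdot 46 = 230$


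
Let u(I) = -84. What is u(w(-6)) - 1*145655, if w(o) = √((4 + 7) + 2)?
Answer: -145739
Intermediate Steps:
w(o) = √13 (w(o) = √(11 + 2) = √13)
u(w(-6)) - 1*145655 = -84 - 1*145655 = -84 - 145655 = -145739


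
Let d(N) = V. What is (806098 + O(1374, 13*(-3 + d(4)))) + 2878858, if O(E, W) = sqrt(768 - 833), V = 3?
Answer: 3684956 + I*sqrt(65) ≈ 3.685e+6 + 8.0623*I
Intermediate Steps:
d(N) = 3
O(E, W) = I*sqrt(65) (O(E, W) = sqrt(-65) = I*sqrt(65))
(806098 + O(1374, 13*(-3 + d(4)))) + 2878858 = (806098 + I*sqrt(65)) + 2878858 = 3684956 + I*sqrt(65)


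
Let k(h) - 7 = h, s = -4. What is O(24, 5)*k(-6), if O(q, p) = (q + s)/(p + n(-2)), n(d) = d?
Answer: 20/3 ≈ 6.6667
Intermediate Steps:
k(h) = 7 + h
O(q, p) = (-4 + q)/(-2 + p) (O(q, p) = (q - 4)/(p - 2) = (-4 + q)/(-2 + p))
O(24, 5)*k(-6) = ((-4 + 24)/(-2 + 5))*(7 - 6) = (20/3)*1 = 20/3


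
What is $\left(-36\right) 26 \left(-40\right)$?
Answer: $37440$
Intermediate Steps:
$\left(-36\right) 26 \left(-40\right) = \left(-936\right) \left(-40\right) = 37440$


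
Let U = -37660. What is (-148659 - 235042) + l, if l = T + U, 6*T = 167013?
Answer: -787051/2 ≈ -3.9353e+5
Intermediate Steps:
T = 55671/2 (T = (⅙)*167013 = 55671/2 ≈ 27836.)
l = -19649/2 (l = 55671/2 - 37660 = -19649/2 ≈ -9824.5)
(-148659 - 235042) + l = (-148659 - 235042) - 19649/2 = -383701 - 19649/2 = -787051/2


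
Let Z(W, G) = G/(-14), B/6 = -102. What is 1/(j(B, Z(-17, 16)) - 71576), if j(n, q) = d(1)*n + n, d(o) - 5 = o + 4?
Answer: -1/78308 ≈ -1.2770e-5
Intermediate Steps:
B = -612 (B = 6*(-102) = -612)
d(o) = 9 + o (d(o) = 5 + (o + 4) = 5 + (4 + o) = 9 + o)
Z(W, G) = -G/14 (Z(W, G) = G*(-1/14) = -G/14)
j(n, q) = 11*n (j(n, q) = (9 + 1)*n + n = 10*n + n = 11*n)
1/(j(B, Z(-17, 16)) - 71576) = 1/(11*(-612) - 71576) = 1/(-6732 - 71576) = 1/(-78308) = -1/78308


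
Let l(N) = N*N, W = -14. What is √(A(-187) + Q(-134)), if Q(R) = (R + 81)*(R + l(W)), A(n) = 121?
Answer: I*√3165 ≈ 56.258*I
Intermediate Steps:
l(N) = N²
Q(R) = (81 + R)*(196 + R) (Q(R) = (R + 81)*(R + (-14)²) = (81 + R)*(R + 196) = (81 + R)*(196 + R))
√(A(-187) + Q(-134)) = √(121 + (15876 + (-134)² + 277*(-134))) = √(121 + (15876 + 17956 - 37118)) = √(121 - 3286) = √(-3165) = I*√3165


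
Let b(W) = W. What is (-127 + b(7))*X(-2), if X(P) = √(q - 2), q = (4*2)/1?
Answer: -120*√6 ≈ -293.94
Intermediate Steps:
q = 8 (q = 8*1 = 8)
X(P) = √6 (X(P) = √(8 - 2) = √6)
(-127 + b(7))*X(-2) = (-127 + 7)*√6 = -120*√6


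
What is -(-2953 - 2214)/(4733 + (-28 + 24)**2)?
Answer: 5167/4749 ≈ 1.0880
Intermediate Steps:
-(-2953 - 2214)/(4733 + (-28 + 24)**2) = -(-5167)/(4733 + (-4)**2) = -(-5167)/(4733 + 16) = -(-5167)/4749 = -1*(-5167/4749) = 5167/4749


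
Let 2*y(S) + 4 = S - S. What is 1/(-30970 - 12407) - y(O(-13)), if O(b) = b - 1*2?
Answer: 86753/43377 ≈ 2.0000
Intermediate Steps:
O(b) = -2 + b (O(b) = b - 2 = -2 + b)
y(S) = -2 (y(S) = -2 + (S - S)/2 = -2 + (½)*0 = -2 + 0 = -2)
1/(-30970 - 12407) - y(O(-13)) = 1/(-30970 - 12407) - 1*(-2) = 1/(-43377) + 2 = -1/43377 + 2 = 86753/43377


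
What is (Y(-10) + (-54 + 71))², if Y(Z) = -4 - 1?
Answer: 144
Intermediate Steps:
Y(Z) = -5
(Y(-10) + (-54 + 71))² = (-5 + (-54 + 71))² = (-5 + 17)² = 12² = 144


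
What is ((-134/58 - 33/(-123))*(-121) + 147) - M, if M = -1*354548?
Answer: 422026143/1189 ≈ 3.5494e+5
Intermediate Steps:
M = -354548
((-134/58 - 33/(-123))*(-121) + 147) - M = ((-134/58 - 33/(-123))*(-121) + 147) - 1*(-354548) = ((-134*1/58 - 33*(-1/123))*(-121) + 147) + 354548 = ((-67/29 + 11/41)*(-121) + 147) + 354548 = (-2428/1189*(-121) + 147) + 354548 = (293788/1189 + 147) + 354548 = 468571/1189 + 354548 = 422026143/1189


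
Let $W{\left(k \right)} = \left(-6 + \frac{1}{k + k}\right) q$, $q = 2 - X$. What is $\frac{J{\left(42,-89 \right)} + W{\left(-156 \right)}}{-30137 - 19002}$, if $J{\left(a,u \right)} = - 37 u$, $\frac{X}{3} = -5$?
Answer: $- \frac{995575}{15331368} \approx -0.064937$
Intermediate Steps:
$X = -15$ ($X = 3 \left(-5\right) = -15$)
$q = 17$ ($q = 2 - -15 = 2 + 15 = 17$)
$W{\left(k \right)} = -102 + \frac{17}{2 k}$ ($W{\left(k \right)} = \left(-6 + \frac{1}{k + k}\right) 17 = \left(-6 + \frac{1}{2 k}\right) 17 = -102 + \frac{17}{2 k}$)
$\frac{J{\left(42,-89 \right)} + W{\left(-156 \right)}}{-30137 - 19002} = \frac{\left(-37\right) \left(-89\right) - \left(102 - \frac{17}{2 \left(-156\right)}\right)}{-30137 - 19002} = \frac{3293 + \left(-102 + \frac{17}{2} \left(- \frac{1}{156}\right)\right)}{-49139} = \left(3293 - \frac{31841}{312}\right) \left(- \frac{1}{49139}\right) = \frac{995575}{312} \left(- \frac{1}{49139}\right) = - \frac{995575}{15331368}$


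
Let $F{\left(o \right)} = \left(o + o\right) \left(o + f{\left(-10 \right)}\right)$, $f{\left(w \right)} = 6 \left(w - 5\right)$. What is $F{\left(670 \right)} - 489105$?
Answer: $288095$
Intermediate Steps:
$f{\left(w \right)} = -30 + 6 w$ ($f{\left(w \right)} = 6 \left(-5 + w\right) = -30 + 6 w$)
$F{\left(o \right)} = 2 o \left(-90 + o\right)$ ($F{\left(o \right)} = \left(o + o\right) \left(o + \left(-30 + 6 \left(-10\right)\right)\right) = 2 o \left(o - 90\right) = 2 o \left(-90 + o\right)$)
$F{\left(670 \right)} - 489105 = 2 \cdot 670 \left(-90 + 670\right) - 489105 = 2 \cdot 670 \cdot 580 - 489105 = 777200 - 489105 = 288095$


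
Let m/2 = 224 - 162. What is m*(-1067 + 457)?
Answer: -75640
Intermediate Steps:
m = 124 (m = 2*(224 - 162) = 2*62 = 124)
m*(-1067 + 457) = 124*(-1067 + 457) = 124*(-610) = -75640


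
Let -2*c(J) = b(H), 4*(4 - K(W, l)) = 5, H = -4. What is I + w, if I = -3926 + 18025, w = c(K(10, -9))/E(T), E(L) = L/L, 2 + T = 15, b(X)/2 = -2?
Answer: 14101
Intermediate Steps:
b(X) = -4 (b(X) = 2*(-2) = -4)
T = 13 (T = -2 + 15 = 13)
K(W, l) = 11/4 (K(W, l) = 4 - 1/4*5 = 4 - 5/4 = 11/4)
c(J) = 2 (c(J) = -1/2*(-4) = 2)
E(L) = 1
w = 2 (w = 2/1 = 2*1 = 2)
I = 14099
I + w = 14099 + 2 = 14101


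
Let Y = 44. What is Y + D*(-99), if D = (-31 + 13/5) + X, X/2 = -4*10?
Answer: 53878/5 ≈ 10776.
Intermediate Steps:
X = -80 (X = 2*(-4*10) = 2*(-40) = -80)
D = -542/5 (D = (-31 + 13/5) - 80 = -142/5 - 80 = -542/5 ≈ -108.40)
Y + D*(-99) = 44 - 542/5*(-99) = 44 + 53658/5 = 53878/5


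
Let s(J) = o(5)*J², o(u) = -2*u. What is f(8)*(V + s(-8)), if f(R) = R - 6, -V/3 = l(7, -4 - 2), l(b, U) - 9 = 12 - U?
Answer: -1442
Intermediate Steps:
l(b, U) = 21 - U (l(b, U) = 9 + (12 - U) = 21 - U)
V = -81 (V = -3*(21 - (-4 - 2)) = -3*(21 - 1*(-6)) = -3*(21 + 6) = -3*27 = -81)
o(u) = -2*u
s(J) = -10*J² (s(J) = (-2*5)*J² = -10*J²)
f(R) = -6 + R
f(8)*(V + s(-8)) = (-6 + 8)*(-81 - 10*(-8)²) = 2*(-81 - 10*64) = 2*(-81 - 640) = 2*(-721) = -1442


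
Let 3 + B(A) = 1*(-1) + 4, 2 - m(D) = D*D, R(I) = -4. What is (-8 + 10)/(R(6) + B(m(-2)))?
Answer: -½ ≈ -0.50000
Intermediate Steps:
m(D) = 2 - D² (m(D) = 2 - D*D = 2 - D²)
B(A) = 0 (B(A) = -3 + (1*(-1) + 4) = -3 + (-1 + 4) = -3 + 3 = 0)
(-8 + 10)/(R(6) + B(m(-2))) = (-8 + 10)/(-4 + 0) = 2/(-4) = -¼*2 = -½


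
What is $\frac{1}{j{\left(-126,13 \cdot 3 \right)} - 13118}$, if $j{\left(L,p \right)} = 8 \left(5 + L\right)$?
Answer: $- \frac{1}{14086} \approx -7.0993 \cdot 10^{-5}$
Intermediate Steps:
$j{\left(L,p \right)} = 40 + 8 L$
$\frac{1}{j{\left(-126,13 \cdot 3 \right)} - 13118} = \frac{1}{\left(40 + 8 \left(-126\right)\right) - 13118} = \frac{1}{\left(40 - 1008\right) - 13118} = \frac{1}{-968 - 13118} = \frac{1}{-14086} = - \frac{1}{14086}$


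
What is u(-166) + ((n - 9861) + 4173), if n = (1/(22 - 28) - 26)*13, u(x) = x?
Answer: -37165/6 ≈ -6194.2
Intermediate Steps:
n = -2041/6 (n = (1/(-6) - 26)*13 = (-⅙ - 26)*13 = -157/6*13 = -2041/6 ≈ -340.17)
u(-166) + ((n - 9861) + 4173) = -166 + ((-2041/6 - 9861) + 4173) = -166 + (-61207/6 + 4173) = -166 - 36169/6 = -37165/6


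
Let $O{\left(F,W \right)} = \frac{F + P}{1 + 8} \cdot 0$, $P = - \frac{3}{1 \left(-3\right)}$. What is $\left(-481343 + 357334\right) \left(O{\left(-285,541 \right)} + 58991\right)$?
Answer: $-7315414919$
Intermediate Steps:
$P = 1$ ($P = - \frac{3}{-3} = \left(-3\right) \left(- \frac{1}{3}\right) = 1$)
$O{\left(F,W \right)} = 0$ ($O{\left(F,W \right)} = \frac{F + 1}{1 + 8} \cdot 0 = \frac{1 + F}{9} \cdot 0 = \left(1 + F\right) \frac{1}{9} \cdot 0 = \left(\frac{1}{9} + \frac{F}{9}\right) 0 = 0$)
$\left(-481343 + 357334\right) \left(O{\left(-285,541 \right)} + 58991\right) = \left(-481343 + 357334\right) \left(0 + 58991\right) = \left(-124009\right) 58991 = -7315414919$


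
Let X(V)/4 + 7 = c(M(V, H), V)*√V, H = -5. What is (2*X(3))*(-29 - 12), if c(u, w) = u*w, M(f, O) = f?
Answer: 2296 - 2952*√3 ≈ -2817.0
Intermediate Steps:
X(V) = -28 + 4*V^(5/2) (X(V) = -28 + 4*((V*V)*√V) = -28 + 4*(V²*√V) = -28 + 4*V^(5/2))
(2*X(3))*(-29 - 12) = (2*(-28 + 4*3^(5/2)))*(-29 - 12) = (2*(-28 + 4*(9*√3)))*(-41) = (2*(-28 + 36*√3))*(-41) = (-56 + 72*√3)*(-41) = 2296 - 2952*√3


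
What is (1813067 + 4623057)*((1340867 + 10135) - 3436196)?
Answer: -13420567148056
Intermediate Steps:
(1813067 + 4623057)*((1340867 + 10135) - 3436196) = 6436124*(1351002 - 3436196) = 6436124*(-2085194) = -13420567148056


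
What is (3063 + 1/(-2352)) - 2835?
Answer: 536255/2352 ≈ 228.00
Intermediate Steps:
(3063 + 1/(-2352)) - 2835 = (3063 - 1/2352) - 2835 = 7204175/2352 - 2835 = 536255/2352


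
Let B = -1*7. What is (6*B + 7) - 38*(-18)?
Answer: 649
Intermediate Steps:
B = -7
(6*B + 7) - 38*(-18) = (6*(-7) + 7) - 38*(-18) = (-42 + 7) - 1*(-684) = -35 + 684 = 649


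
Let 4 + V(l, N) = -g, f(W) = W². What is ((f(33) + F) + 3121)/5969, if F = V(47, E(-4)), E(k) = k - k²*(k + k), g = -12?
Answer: 4218/5969 ≈ 0.70665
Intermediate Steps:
E(k) = k - 2*k³ (E(k) = k - k²*2*k = k - 2*k³)
V(l, N) = 8 (V(l, N) = -4 - 1*(-12) = -4 + 12 = 8)
F = 8
((f(33) + F) + 3121)/5969 = ((33² + 8) + 3121)/5969 = ((1089 + 8) + 3121)*(1/5969) = (1097 + 3121)*(1/5969) = 4218*(1/5969) = 4218/5969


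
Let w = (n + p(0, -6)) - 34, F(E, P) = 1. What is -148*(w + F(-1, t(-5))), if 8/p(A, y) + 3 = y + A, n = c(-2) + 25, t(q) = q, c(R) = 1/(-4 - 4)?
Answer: 24013/18 ≈ 1334.1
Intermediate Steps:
c(R) = -⅛ (c(R) = 1/(-8) = -⅛)
n = 199/8 (n = -⅛ + 25 = 199/8 ≈ 24.875)
p(A, y) = 8/(-3 + A + y) (p(A, y) = 8/(-3 + (y + A)) = 8/(-3 + (A + y)) = 8/(-3 + A + y))
w = -721/72 (w = (199/8 + 8/(-3 + 0 - 6)) - 34 = (199/8 + 8/(-9)) - 34 = (199/8 + 8*(-⅑)) - 34 = (199/8 - 8/9) - 34 = 1727/72 - 34 = -721/72 ≈ -10.014)
-148*(w + F(-1, t(-5))) = -148*(-721/72 + 1) = -148*(-649/72) = 24013/18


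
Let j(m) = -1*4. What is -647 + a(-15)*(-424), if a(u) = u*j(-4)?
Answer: -26087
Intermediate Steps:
j(m) = -4
a(u) = -4*u (a(u) = u*(-4) = -4*u)
-647 + a(-15)*(-424) = -647 - 4*(-15)*(-424) = -647 + 60*(-424) = -647 - 25440 = -26087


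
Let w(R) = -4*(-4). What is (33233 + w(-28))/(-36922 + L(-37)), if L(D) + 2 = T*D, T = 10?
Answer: -33249/37294 ≈ -0.89154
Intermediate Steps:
w(R) = 16
L(D) = -2 + 10*D
(33233 + w(-28))/(-36922 + L(-37)) = (33233 + 16)/(-36922 + (-2 + 10*(-37))) = 33249/(-36922 + (-2 - 370)) = 33249/(-36922 - 372) = 33249/(-37294) = 33249*(-1/37294) = -33249/37294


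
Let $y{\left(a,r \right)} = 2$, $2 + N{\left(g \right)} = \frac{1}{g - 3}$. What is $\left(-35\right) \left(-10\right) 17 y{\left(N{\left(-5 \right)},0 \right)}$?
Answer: $11900$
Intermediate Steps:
$N{\left(g \right)} = -2 + \frac{1}{-3 + g}$ ($N{\left(g \right)} = -2 + \frac{1}{g - 3} = -2 + \frac{1}{-3 + g}$)
$\left(-35\right) \left(-10\right) 17 y{\left(N{\left(-5 \right)},0 \right)} = \left(-35\right) \left(-10\right) 17 \cdot 2 = 350 \cdot 34 = 11900$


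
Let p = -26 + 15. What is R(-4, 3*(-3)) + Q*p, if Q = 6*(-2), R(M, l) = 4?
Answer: 136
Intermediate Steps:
Q = -12
p = -11
R(-4, 3*(-3)) + Q*p = 4 - 12*(-11) = 4 + 132 = 136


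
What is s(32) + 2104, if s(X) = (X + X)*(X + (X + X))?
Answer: 8248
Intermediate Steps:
s(X) = 6*X² (s(X) = (2*X)*(X + 2*X) = (2*X)*(3*X) = 6*X²)
s(32) + 2104 = 6*32² + 2104 = 6*1024 + 2104 = 6144 + 2104 = 8248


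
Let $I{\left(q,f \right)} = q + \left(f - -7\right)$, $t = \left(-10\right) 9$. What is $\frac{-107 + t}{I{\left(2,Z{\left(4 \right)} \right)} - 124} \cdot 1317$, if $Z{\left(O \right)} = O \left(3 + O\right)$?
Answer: $\frac{86483}{29} \approx 2982.2$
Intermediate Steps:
$t = -90$
$I{\left(q,f \right)} = 7 + f + q$ ($I{\left(q,f \right)} = q + \left(f + 7\right) = q + \left(7 + f\right) = 7 + f + q$)
$\frac{-107 + t}{I{\left(2,Z{\left(4 \right)} \right)} - 124} \cdot 1317 = \frac{-107 - 90}{\left(7 + 4 \left(3 + 4\right) + 2\right) - 124} \cdot 1317 = - \frac{197}{\left(7 + 4 \cdot 7 + 2\right) - 124} \cdot 1317 = - \frac{197}{\left(7 + 28 + 2\right) - 124} \cdot 1317 = - \frac{197}{37 - 124} \cdot 1317 = - \frac{197}{-87} \cdot 1317 = \left(-197\right) \left(- \frac{1}{87}\right) 1317 = \frac{197}{87} \cdot 1317 = \frac{86483}{29}$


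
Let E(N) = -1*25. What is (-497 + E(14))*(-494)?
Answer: 257868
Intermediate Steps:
E(N) = -25
(-497 + E(14))*(-494) = (-497 - 25)*(-494) = -522*(-494) = 257868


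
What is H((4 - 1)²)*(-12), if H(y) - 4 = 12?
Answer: -192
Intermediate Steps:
H(y) = 16 (H(y) = 4 + 12 = 16)
H((4 - 1)²)*(-12) = 16*(-12) = -192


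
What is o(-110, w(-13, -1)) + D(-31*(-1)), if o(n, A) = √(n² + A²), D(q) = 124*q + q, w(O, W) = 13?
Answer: 3875 + √12269 ≈ 3985.8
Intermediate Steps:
D(q) = 125*q
o(n, A) = √(A² + n²)
o(-110, w(-13, -1)) + D(-31*(-1)) = √(13² + (-110)²) + 125*(-31*(-1)) = √(169 + 12100) + 125*31 = √12269 + 3875 = 3875 + √12269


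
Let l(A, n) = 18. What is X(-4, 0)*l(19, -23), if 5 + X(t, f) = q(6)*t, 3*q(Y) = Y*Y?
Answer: -954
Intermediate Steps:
q(Y) = Y²/3 (q(Y) = (Y*Y)/3 = Y²/3)
X(t, f) = -5 + 12*t (X(t, f) = -5 + ((⅓)*6²)*t = -5 + ((⅓)*36)*t = -5 + 12*t)
X(-4, 0)*l(19, -23) = (-5 + 12*(-4))*18 = (-5 - 48)*18 = -53*18 = -954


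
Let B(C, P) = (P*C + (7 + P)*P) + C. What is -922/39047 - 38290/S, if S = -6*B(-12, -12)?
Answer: 747023743/22491072 ≈ 33.214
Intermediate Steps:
B(C, P) = C + C*P + P*(7 + P) (B(C, P) = (C*P + P*(7 + P)) + C = C + C*P + P*(7 + P))
S = -1152 (S = -6*(-12 + (-12)² + 7*(-12) - 12*(-12)) = -6*(-12 + 144 - 84 + 144) = -6*192 = -1152)
-922/39047 - 38290/S = -922/39047 - 38290/(-1152) = -922*1/39047 - 38290*(-1/1152) = -922/39047 + 19145/576 = 747023743/22491072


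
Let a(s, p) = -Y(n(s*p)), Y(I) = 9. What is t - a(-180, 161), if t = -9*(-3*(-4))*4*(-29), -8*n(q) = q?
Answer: 12537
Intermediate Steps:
n(q) = -q/8
a(s, p) = -9 (a(s, p) = -1*9 = -9)
t = 12528 (t = -108*4*(-29) = -9*48*(-29) = -432*(-29) = 12528)
t - a(-180, 161) = 12528 - 1*(-9) = 12528 + 9 = 12537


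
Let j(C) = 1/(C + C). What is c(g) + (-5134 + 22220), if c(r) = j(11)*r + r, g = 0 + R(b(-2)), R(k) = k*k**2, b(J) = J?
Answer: 187854/11 ≈ 17078.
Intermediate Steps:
R(k) = k**3
j(C) = 1/(2*C)
g = -8 (g = 0 + (-2)**3 = 0 - 8 = -8)
c(r) = 23*r/22 (c(r) = ((1/2)/11)*r + r = ((1/2)*(1/11))*r + r = r/22 + r = 23*r/22)
c(g) + (-5134 + 22220) = (23/22)*(-8) + (-5134 + 22220) = -92/11 + 17086 = 187854/11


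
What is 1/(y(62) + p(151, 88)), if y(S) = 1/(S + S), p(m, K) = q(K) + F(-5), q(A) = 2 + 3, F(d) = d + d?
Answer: -124/619 ≈ -0.20032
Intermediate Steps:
F(d) = 2*d
q(A) = 5
p(m, K) = -5 (p(m, K) = 5 + 2*(-5) = 5 - 10 = -5)
y(S) = 1/(2*S)
1/(y(62) + p(151, 88)) = 1/((½)/62 - 5) = 1/((½)*(1/62) - 5) = 1/(1/124 - 5) = 1/(-619/124) = -124/619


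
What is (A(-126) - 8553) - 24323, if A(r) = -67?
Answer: -32943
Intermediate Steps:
(A(-126) - 8553) - 24323 = (-67 - 8553) - 24323 = -8620 - 24323 = -32943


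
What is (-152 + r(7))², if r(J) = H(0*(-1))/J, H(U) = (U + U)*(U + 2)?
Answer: 23104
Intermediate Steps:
H(U) = 2*U*(2 + U) (H(U) = (2*U)*(2 + U) = 2*U*(2 + U))
r(J) = 0 (r(J) = (2*(0*(-1))*(2 + 0*(-1)))/J = (2*0*(2 + 0))/J = (2*0*2)/J = 0/J = 0)
(-152 + r(7))² = (-152 + 0)² = (-152)² = 23104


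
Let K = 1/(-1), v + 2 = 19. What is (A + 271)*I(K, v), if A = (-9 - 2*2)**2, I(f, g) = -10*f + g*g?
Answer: 131560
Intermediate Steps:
v = 17 (v = -2 + 19 = 17)
K = -1
I(f, g) = g**2 - 10*f (I(f, g) = -10*f + g**2 = g**2 - 10*f)
A = 169 (A = (-9 - 4)**2 = (-13)**2 = 169)
(A + 271)*I(K, v) = (169 + 271)*(17**2 - 10*(-1)) = 440*(289 + 10) = 440*299 = 131560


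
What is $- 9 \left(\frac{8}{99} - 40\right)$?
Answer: $\frac{3952}{11} \approx 359.27$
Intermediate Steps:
$- 9 \left(\frac{8}{99} - 40\right) = \left(-9\right) \left(- \frac{3952}{99}\right) = \frac{3952}{11}$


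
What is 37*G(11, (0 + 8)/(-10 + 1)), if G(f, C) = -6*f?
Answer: -2442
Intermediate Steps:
37*G(11, (0 + 8)/(-10 + 1)) = 37*(-6*11) = 37*(-66) = -2442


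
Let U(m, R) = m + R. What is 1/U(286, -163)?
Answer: 1/123 ≈ 0.0081301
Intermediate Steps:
U(m, R) = R + m
1/U(286, -163) = 1/(-163 + 286) = 1/123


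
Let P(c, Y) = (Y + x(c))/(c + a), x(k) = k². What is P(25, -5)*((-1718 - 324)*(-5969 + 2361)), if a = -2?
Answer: 4567872320/23 ≈ 1.9860e+8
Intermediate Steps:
P(c, Y) = (Y + c²)/(-2 + c) (P(c, Y) = (Y + c²)/(c - 2) = (Y + c²)/(-2 + c))
P(25, -5)*((-1718 - 324)*(-5969 + 2361)) = ((-5 + 25²)/(-2 + 25))*((-1718 - 324)*(-5969 + 2361)) = ((-5 + 625)/23)*(-2042*(-3608)) = ((1/23)*620)*7367536 = (620/23)*7367536 = 4567872320/23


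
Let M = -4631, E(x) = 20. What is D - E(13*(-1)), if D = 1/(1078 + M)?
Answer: -71061/3553 ≈ -20.000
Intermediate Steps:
D = -1/3553 (D = 1/(1078 - 4631) = 1/(-3553) = -1/3553 ≈ -0.00028145)
D - E(13*(-1)) = -1/3553 - 1*20 = -1/3553 - 20 = -71061/3553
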